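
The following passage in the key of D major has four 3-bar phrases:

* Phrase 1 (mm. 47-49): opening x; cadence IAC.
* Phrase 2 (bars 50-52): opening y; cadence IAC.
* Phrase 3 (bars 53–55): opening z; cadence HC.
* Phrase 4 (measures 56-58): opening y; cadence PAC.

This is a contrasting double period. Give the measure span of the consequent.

In a double period the first pair of phrases (ending imperfect authentic cadence) is the large antecedent and the second pair (ending perfect authentic cadence) is the large consequent; the consequent is measures 53–58.

measures 53–58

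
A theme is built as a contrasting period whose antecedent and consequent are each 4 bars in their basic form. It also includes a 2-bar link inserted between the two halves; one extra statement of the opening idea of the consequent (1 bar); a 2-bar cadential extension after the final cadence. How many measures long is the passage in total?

Basic contrasting period: 4 + 4 = 8 bars.
8 (basic form) + 2 (link) + 1 (extra statement) + 2 (cadential extension) = 13.

13 measures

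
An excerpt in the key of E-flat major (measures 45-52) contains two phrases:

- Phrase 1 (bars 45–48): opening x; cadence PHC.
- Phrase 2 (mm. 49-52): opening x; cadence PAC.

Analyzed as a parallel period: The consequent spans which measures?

The antecedent is the phrase ending with the weaker cadence (Phrygian half cadence, phrase 1) and the consequent the one ending more conclusively (perfect authentic cadence, phrase 2); the consequent is mm. 49–52.

measures 49–52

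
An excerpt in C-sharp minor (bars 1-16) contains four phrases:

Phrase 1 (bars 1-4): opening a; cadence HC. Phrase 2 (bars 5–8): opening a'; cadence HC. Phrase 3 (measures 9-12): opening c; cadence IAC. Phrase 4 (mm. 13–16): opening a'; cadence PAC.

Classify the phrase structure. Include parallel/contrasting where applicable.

contrasting double period

Four phrases in two halves: the first half (bars 1–8) ends with a half cadence, the second (mm. 9-16) with a perfect authentic cadence — a large antecedent–consequent pair, i.e. a double period.
Phrase 3 begins with different material from phrase 1, making it contrasting.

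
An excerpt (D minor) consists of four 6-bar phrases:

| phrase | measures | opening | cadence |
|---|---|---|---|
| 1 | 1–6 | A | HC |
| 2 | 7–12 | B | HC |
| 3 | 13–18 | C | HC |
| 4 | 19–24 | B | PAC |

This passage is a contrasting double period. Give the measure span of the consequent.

measures 13–24

In a double period the four phrases pair into a large antecedent (phrases 1–2, ending half cadence) and a large consequent (phrases 3–4, ending perfect authentic cadence). The consequent spans measures 13–24.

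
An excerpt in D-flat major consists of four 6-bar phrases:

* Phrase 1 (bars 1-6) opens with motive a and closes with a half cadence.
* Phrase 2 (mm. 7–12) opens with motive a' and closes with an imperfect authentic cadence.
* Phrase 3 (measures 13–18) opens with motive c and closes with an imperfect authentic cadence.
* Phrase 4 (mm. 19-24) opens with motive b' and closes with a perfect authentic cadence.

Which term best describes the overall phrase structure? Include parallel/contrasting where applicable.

contrasting double period

Four phrases in two halves: the first half (measures 1-12) ends with an imperfect authentic cadence, the second (bars 13-24) with a perfect authentic cadence — a large antecedent–consequent pair, i.e. a double period.
Phrase 3 begins with different material from phrase 1, making it contrasting.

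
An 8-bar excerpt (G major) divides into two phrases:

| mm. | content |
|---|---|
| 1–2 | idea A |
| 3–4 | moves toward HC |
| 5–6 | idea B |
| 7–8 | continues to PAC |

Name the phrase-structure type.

contrasting period

Phrase 1 ends with a half cadence (weaker) and phrase 2 with a perfect authentic cadence (stronger): antecedent + consequent = a period.
The two phrases open with different material (A / B), so the period is contrasting.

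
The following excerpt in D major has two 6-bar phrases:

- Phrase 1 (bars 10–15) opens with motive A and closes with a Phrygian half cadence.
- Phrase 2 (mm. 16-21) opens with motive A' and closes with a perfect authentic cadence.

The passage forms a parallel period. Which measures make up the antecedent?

The phrase ending with the weaker cadence (Phrygian half cadence) is the antecedent; the one ending more conclusively (perfect authentic cadence) is the consequent. The antecedent is measures 10–15.

measures 10–15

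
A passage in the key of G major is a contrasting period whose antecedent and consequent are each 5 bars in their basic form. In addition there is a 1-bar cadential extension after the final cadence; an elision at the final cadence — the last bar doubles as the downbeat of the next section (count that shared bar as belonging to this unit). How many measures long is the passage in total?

Basic contrasting period: 5 + 5 = 10 bars.
10 (basic form) + 1 (cadential extension) = 11.
The elision shares a bar with the next section but does not change this unit's count.

11 measures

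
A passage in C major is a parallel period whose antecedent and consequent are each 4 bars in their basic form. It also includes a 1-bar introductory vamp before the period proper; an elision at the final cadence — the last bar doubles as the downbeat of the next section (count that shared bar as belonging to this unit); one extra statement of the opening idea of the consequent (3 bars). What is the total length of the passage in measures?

Basic parallel period: 4 + 4 = 8 bars.
8 (basic form) + 1 (introduction) + 3 (extra statement) = 12.
The elision shares a bar with the next section but does not change this unit's count.

12 measures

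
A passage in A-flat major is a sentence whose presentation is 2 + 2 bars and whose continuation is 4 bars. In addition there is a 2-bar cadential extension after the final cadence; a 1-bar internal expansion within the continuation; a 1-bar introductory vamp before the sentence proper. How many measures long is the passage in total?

12 measures

Basic sentence: 2 + 2 + 4 = 8 bars.
8 (basic form) + 2 (cadential extension) + 1 (internal expansion) + 1 (introduction) = 12.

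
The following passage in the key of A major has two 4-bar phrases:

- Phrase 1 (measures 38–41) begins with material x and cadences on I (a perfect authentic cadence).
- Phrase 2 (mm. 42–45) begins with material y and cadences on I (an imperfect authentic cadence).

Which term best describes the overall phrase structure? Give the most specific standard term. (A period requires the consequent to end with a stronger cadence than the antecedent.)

phrase group

The second phrase closes with an imperfect authentic cadence, which is not stronger than the first phrase's perfect authentic cadence; without a weak→strong cadential pair there is no antecedent–consequent relationship, so this is a phrase group rather than a period.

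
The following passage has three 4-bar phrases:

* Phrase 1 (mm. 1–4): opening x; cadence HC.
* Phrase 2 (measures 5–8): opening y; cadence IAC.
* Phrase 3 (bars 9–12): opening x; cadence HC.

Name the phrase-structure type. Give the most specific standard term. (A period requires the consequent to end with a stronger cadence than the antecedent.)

The final phrase closes with a half cadence, which is not stronger than the preceding imperfect authentic cadence; the 3 phrases lack an overall antecedent–consequent design and so form a phrase group.

phrase group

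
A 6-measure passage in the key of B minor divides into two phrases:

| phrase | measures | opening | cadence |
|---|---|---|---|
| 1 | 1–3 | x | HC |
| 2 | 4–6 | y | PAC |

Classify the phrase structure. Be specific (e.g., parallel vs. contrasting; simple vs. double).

contrasting period

Phrase 1 ends with a half cadence (weaker) and phrase 2 with a perfect authentic cadence (stronger): antecedent + consequent = a period.
The two phrases open with different material (x / y), so the period is contrasting.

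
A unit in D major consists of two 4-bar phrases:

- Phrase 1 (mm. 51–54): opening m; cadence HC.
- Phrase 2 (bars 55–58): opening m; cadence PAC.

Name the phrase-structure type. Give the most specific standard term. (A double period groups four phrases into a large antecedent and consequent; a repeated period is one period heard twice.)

parallel period

Phrase 1 ends with a half cadence (weaker) and phrase 2 with a perfect authentic cadence (stronger): antecedent + consequent = a period.
The two phrases open with the same material (m / m), so the period is parallel.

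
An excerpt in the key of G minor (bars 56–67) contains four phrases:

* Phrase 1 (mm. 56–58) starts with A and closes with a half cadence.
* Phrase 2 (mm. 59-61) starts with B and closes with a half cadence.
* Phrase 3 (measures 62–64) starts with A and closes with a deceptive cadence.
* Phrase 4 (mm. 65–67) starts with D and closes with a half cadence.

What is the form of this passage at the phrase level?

phrase group

Phrase 4 ends with a half cadence, no stronger than phrase 2's half cadence, so the four phrases do not form a double period; nor do phrases 3–4 duplicate 1–2, so it is not a repeated period. With no phrase reaching a conclusive cadence, the passage is a phrase group.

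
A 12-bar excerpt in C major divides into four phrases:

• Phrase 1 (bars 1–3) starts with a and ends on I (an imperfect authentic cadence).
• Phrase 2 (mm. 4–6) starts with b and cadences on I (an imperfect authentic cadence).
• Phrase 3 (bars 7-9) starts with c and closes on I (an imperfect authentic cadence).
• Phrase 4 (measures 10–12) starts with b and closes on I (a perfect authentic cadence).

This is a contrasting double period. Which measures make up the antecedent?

measures 1–6

In a double period the first pair of phrases (ending imperfect authentic cadence) is the large antecedent and the second pair (ending perfect authentic cadence) is the large consequent; the antecedent is measures 1–6.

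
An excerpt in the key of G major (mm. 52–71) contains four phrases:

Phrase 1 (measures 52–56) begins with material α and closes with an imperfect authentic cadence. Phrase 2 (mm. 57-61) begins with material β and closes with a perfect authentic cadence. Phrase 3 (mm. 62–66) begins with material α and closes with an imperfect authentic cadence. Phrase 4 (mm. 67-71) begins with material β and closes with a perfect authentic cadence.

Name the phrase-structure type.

repeated period

The cadence pattern IAC–PAC–IAC–PAC is weak–strong twice, and phrases 3–4 restate phrases 1–2: a period heard twice, not a double period (which would end weakly at phrase 2).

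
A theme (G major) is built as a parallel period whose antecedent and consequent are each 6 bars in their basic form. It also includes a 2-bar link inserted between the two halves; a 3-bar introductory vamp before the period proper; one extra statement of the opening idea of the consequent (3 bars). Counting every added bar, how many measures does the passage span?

Basic parallel period: 6 + 6 = 12 bars.
12 (basic form) + 2 (link) + 3 (introduction) + 3 (extra statement) = 20.

20 measures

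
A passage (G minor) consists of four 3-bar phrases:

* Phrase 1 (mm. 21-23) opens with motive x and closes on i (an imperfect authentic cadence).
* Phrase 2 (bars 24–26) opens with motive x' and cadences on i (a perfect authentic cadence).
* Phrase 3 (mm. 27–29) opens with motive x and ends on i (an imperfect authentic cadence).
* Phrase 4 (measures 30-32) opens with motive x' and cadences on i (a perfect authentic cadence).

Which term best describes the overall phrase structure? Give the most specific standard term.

The cadence pattern IAC–PAC–IAC–PAC is weak–strong twice, and phrases 3–4 restate phrases 1–2: a period heard twice, not a double period (which would end weakly at phrase 2).

repeated period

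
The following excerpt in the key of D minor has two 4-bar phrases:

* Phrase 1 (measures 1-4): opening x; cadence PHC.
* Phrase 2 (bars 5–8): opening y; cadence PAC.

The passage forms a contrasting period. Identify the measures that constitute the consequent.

The antecedent is the phrase ending with the weaker cadence (Phrygian half cadence, phrase 1) and the consequent the one ending more conclusively (perfect authentic cadence, phrase 2); the consequent is measures 5-8.

measures 5–8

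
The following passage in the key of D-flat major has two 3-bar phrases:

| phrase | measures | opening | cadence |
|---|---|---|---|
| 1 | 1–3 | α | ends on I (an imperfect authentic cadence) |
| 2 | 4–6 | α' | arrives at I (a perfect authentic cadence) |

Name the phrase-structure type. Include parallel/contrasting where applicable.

parallel period

Phrase 1 ends with an imperfect authentic cadence (weaker) and phrase 2 with a perfect authentic cadence (stronger): antecedent + consequent = a period.
The two phrases open with the same material (α / α'), so the period is parallel.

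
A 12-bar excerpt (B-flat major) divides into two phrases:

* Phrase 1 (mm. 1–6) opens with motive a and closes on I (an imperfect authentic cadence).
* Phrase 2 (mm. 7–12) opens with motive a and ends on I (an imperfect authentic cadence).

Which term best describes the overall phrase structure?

repeated phrase

Both phrases have the same opening (a) and the same cadence (imperfect authentic cadence): the second is a restatement, not a consequent, so this is a repeated phrase rather than a period.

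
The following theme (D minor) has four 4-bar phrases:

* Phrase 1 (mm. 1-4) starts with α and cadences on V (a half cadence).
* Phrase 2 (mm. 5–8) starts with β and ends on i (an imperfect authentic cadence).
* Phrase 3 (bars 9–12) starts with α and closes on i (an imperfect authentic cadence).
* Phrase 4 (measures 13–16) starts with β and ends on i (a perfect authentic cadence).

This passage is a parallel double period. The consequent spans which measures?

measures 9–16

In a double period the four phrases pair into a large antecedent (phrases 1–2, ending imperfect authentic cadence) and a large consequent (phrases 3–4, ending perfect authentic cadence). The consequent spans bars 9-16.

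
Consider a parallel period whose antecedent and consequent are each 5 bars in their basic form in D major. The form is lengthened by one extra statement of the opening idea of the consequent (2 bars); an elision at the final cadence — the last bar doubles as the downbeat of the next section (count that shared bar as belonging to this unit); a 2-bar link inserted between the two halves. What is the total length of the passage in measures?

14 measures

Basic parallel period: 5 + 5 = 10 bars.
10 (basic form) + 2 (extra statement) + 2 (link) = 14.
The elision shares a bar with the next section but does not change this unit's count.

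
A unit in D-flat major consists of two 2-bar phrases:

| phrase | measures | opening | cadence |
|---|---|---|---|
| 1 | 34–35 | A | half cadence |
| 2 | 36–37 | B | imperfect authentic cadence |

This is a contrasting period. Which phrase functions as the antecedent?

phrase 1

The phrase ending with the weaker cadence (half cadence) is the antecedent; the one ending more conclusively (imperfect authentic cadence) is the consequent. The antecedent is phrase 1.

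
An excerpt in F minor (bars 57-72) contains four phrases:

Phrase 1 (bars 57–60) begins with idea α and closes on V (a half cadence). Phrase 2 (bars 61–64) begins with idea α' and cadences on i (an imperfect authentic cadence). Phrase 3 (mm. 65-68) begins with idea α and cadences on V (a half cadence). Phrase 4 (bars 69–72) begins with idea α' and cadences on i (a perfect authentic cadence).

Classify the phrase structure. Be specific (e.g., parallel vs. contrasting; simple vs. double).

parallel double period

Four phrases in two halves: the first half (mm. 57–64) ends with an imperfect authentic cadence, the second (mm. 65-72) with a perfect authentic cadence — a large antecedent–consequent pair, i.e. a double period.
Phrase 3 begins with the same material as phrase 1, making it parallel.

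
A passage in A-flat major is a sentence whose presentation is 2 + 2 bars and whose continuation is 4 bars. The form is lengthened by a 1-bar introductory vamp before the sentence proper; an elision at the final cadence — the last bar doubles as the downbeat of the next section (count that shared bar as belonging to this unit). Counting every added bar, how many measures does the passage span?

Basic sentence: 2 + 2 + 4 = 8 bars.
8 (basic form) + 1 (introduction) = 9.
The elision shares a bar with the next section but does not change this unit's count.

9 measures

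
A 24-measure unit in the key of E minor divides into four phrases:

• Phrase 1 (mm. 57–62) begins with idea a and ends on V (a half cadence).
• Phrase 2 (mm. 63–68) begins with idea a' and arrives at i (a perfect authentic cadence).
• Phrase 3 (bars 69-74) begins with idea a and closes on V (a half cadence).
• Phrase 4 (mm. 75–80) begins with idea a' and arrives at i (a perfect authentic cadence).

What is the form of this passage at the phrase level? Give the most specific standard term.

The cadence pattern HC–PAC–HC–PAC is weak–strong twice, and phrases 3–4 restate phrases 1–2: a period heard twice, not a double period (which would end weakly at phrase 2).

repeated period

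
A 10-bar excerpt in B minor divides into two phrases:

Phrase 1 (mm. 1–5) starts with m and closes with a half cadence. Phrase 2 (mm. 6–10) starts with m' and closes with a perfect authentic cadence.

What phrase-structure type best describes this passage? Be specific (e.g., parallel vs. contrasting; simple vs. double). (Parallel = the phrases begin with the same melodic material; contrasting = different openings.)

parallel period

Phrase 1 ends with a half cadence (weaker) and phrase 2 with a perfect authentic cadence (stronger): antecedent + consequent = a period.
The two phrases open with the same material (m / m'), so the period is parallel.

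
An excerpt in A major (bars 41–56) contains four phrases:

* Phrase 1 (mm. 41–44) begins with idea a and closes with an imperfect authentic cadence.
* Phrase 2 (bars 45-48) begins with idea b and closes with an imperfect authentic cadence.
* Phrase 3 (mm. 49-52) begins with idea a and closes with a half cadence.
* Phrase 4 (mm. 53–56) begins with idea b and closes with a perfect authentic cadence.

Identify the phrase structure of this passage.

parallel double period

Four phrases in two halves: the first half (bars 41–48) ends with an imperfect authentic cadence, the second (bars 49–56) with a perfect authentic cadence — a large antecedent–consequent pair, i.e. a double period.
Phrase 3 begins with the same material as phrase 1, making it parallel.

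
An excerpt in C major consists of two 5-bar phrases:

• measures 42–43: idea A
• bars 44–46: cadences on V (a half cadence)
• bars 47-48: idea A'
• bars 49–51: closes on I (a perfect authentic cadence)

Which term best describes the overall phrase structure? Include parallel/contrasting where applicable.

Phrase 1 ends with a half cadence (weaker) and phrase 2 with a perfect authentic cadence (stronger): antecedent + consequent = a period.
The two phrases open with the same material (A / A'), so the period is parallel.

parallel period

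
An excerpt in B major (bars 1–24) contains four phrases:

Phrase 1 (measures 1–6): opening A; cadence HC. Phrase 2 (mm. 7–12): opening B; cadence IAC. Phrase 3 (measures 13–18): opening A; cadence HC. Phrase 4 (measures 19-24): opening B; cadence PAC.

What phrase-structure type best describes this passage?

parallel double period

Four phrases in two halves: the first half (bars 1-12) ends with an imperfect authentic cadence, the second (bars 13–24) with a perfect authentic cadence — a large antecedent–consequent pair, i.e. a double period.
Phrase 3 begins with the same material as phrase 1, making it parallel.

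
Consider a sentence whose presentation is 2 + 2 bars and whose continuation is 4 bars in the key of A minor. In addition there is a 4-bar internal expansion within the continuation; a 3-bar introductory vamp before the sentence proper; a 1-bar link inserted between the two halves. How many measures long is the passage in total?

16 measures

Basic sentence: 2 + 2 + 4 = 8 bars.
8 (basic form) + 4 (internal expansion) + 3 (introduction) + 1 (link) = 16.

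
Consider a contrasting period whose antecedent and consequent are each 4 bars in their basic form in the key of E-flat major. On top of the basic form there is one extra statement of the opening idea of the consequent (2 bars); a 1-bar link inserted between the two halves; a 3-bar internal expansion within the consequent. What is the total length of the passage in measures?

14 measures

Basic contrasting period: 4 + 4 = 8 bars.
8 (basic form) + 2 (extra statement) + 1 (link) + 3 (internal expansion) = 14.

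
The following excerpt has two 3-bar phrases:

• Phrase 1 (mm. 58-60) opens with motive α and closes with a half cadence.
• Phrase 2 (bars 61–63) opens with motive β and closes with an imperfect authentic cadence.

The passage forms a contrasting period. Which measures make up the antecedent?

The phrase ending with the weaker cadence (half cadence) is the antecedent; the one ending more conclusively (imperfect authentic cadence) is the consequent. The antecedent is measures 58–60.

measures 58–60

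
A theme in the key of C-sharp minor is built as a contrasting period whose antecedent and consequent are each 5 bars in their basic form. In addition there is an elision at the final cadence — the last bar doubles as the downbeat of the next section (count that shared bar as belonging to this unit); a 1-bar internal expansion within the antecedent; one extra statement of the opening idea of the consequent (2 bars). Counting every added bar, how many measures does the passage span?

13 measures

Basic contrasting period: 5 + 5 = 10 bars.
10 (basic form) + 1 (internal expansion) + 2 (extra statement) = 13.
The elision shares a bar with the next section but does not change this unit's count.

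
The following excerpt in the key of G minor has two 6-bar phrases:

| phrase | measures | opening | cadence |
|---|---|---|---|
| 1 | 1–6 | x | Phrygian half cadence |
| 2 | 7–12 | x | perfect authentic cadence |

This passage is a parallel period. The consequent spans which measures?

measures 7–12

The antecedent is the phrase ending with the weaker cadence (Phrygian half cadence, phrase 1) and the consequent the one ending more conclusively (perfect authentic cadence, phrase 2); the consequent is measures 7–12.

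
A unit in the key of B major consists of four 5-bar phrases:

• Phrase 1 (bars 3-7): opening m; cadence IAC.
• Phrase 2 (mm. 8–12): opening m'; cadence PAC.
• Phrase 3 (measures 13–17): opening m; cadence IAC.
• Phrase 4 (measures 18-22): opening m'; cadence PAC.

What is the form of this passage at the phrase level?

The cadence pattern IAC–PAC–IAC–PAC is weak–strong twice, and phrases 3–4 restate phrases 1–2: a period heard twice, not a double period (which would end weakly at phrase 2).

repeated period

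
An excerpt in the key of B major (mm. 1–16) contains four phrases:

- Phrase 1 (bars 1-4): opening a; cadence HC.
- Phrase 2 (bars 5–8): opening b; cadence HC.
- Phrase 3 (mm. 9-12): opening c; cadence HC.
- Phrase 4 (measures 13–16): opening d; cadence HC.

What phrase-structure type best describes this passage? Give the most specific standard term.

phrase group

Phrase 4 ends with a half cadence, no stronger than phrase 2's half cadence, so the four phrases do not form a double period; nor do phrases 3–4 duplicate 1–2, so it is not a repeated period. With no phrase reaching a conclusive cadence, the passage is a phrase group.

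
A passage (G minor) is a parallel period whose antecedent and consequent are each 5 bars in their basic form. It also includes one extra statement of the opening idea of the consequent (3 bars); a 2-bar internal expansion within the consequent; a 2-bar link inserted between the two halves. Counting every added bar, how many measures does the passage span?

Basic parallel period: 5 + 5 = 10 bars.
10 (basic form) + 3 (extra statement) + 2 (internal expansion) + 2 (link) = 17.

17 measures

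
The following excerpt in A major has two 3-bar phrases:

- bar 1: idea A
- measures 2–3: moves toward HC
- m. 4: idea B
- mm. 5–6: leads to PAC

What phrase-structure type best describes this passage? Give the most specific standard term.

Phrase 1 ends with a half cadence (weaker) and phrase 2 with a perfect authentic cadence (stronger): antecedent + consequent = a period.
The two phrases open with different material (A / B), so the period is contrasting.

contrasting period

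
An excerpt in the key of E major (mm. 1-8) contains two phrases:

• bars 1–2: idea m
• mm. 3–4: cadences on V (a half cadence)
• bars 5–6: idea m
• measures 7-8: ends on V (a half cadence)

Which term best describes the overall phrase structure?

Both phrases have the same opening (m) and the same cadence (half cadence): the second is a restatement, not a consequent, so this is a repeated phrase rather than a period.

repeated phrase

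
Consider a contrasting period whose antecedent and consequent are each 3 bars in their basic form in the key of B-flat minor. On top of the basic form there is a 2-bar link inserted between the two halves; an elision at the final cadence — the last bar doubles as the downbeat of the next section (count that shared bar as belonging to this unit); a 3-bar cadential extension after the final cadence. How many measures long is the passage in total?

Basic contrasting period: 3 + 3 = 6 bars.
6 (basic form) + 2 (link) + 3 (cadential extension) = 11.
The elision shares a bar with the next section but does not change this unit's count.

11 measures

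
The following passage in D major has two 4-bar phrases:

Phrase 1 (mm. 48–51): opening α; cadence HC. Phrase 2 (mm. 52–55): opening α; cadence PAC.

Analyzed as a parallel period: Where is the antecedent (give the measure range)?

measures 48–51

The antecedent is the phrase ending with the weaker cadence (half cadence, phrase 1) and the consequent the one ending more conclusively (perfect authentic cadence, phrase 2); the antecedent is measures 48-51.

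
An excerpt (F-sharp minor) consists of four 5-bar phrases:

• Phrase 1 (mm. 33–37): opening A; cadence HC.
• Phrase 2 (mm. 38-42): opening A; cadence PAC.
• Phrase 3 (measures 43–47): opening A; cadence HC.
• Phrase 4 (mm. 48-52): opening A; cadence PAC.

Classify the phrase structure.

repeated period

The cadence pattern HC–PAC–HC–PAC is weak–strong twice, and phrases 3–4 restate phrases 1–2: a period heard twice, not a double period (which would end weakly at phrase 2).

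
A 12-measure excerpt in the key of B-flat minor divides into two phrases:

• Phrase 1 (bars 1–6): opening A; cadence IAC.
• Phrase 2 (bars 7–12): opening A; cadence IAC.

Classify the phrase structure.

repeated phrase

Both phrases have the same opening (A) and the same cadence (imperfect authentic cadence): the second is a restatement, not a consequent, so this is a repeated phrase rather than a period.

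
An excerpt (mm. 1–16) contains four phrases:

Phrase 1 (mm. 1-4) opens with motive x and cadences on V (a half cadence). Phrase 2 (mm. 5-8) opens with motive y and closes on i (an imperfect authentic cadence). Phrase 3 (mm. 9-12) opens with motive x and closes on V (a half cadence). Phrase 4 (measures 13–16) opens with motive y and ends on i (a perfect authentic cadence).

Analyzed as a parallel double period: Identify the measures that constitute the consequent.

measures 9–16

In a double period the four phrases pair into a large antecedent (phrases 1–2, ending imperfect authentic cadence) and a large consequent (phrases 3–4, ending perfect authentic cadence). The consequent spans mm. 9–16.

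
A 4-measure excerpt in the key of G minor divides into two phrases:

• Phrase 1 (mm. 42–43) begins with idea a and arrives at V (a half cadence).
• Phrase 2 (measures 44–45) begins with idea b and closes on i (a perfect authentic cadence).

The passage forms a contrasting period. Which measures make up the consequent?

The phrase ending with the weaker cadence (half cadence) is the antecedent; the one ending more conclusively (perfect authentic cadence) is the consequent. The consequent is measures 44–45.

measures 44–45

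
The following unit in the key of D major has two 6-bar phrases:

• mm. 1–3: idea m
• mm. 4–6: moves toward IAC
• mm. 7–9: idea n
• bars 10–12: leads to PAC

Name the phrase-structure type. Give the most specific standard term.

Phrase 1 ends with an imperfect authentic cadence (weaker) and phrase 2 with a perfect authentic cadence (stronger): antecedent + consequent = a period.
The two phrases open with different material (m / n), so the period is contrasting.

contrasting period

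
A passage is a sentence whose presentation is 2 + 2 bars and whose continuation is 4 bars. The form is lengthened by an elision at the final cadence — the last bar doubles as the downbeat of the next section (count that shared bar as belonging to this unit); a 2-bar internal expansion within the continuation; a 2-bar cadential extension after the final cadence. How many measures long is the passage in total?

Basic sentence: 2 + 2 + 4 = 8 bars.
8 (basic form) + 2 (internal expansion) + 2 (cadential extension) = 12.
The elision shares a bar with the next section but does not change this unit's count.

12 measures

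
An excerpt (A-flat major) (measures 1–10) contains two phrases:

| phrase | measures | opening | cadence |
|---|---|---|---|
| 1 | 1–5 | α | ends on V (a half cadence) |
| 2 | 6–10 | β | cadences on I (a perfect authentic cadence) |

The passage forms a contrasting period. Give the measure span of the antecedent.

The phrase ending with the weaker cadence (half cadence) is the antecedent; the one ending more conclusively (perfect authentic cadence) is the consequent. The antecedent is measures 1–5.

measures 1–5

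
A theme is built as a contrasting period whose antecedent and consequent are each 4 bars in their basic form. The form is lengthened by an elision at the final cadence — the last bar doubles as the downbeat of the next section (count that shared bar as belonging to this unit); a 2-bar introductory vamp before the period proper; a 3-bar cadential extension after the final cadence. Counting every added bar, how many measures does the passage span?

13 measures

Basic contrasting period: 4 + 4 = 8 bars.
8 (basic form) + 2 (introduction) + 3 (cadential extension) = 13.
The elision shares a bar with the next section but does not change this unit's count.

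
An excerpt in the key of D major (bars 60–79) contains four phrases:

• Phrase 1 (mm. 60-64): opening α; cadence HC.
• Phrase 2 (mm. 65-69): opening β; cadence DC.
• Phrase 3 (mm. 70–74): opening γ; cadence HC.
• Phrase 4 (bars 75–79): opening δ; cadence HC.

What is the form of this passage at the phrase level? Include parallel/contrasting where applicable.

Phrase 4 ends with a half cadence, no stronger than phrase 2's deceptive cadence, so the four phrases do not form a double period; nor do phrases 3–4 duplicate 1–2, so it is not a repeated period. With no phrase reaching a conclusive cadence, the passage is a phrase group.

phrase group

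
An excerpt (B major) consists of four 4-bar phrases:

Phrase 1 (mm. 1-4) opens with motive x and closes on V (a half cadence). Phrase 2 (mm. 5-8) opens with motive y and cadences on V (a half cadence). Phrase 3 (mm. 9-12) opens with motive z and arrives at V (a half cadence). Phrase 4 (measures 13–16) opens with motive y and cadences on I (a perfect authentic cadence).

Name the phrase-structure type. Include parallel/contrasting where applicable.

contrasting double period

Four phrases in two halves: the first half (bars 1–8) ends with a half cadence, the second (mm. 9–16) with a perfect authentic cadence — a large antecedent–consequent pair, i.e. a double period.
Phrase 3 begins with different material from phrase 1, making it contrasting.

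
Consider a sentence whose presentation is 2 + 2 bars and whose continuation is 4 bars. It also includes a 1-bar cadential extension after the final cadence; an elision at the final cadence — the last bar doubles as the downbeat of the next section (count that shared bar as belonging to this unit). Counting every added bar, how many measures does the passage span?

9 measures

Basic sentence: 2 + 2 + 4 = 8 bars.
8 (basic form) + 1 (cadential extension) = 9.
The elision shares a bar with the next section but does not change this unit's count.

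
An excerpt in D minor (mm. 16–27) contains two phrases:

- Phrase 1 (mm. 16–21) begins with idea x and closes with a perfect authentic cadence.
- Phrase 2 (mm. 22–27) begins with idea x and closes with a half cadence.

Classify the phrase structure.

The second phrase closes with a half cadence, which is not stronger than the first phrase's perfect authentic cadence; without a weak→strong cadential pair there is no antecedent–consequent relationship, so this is a phrase group rather than a period.

phrase group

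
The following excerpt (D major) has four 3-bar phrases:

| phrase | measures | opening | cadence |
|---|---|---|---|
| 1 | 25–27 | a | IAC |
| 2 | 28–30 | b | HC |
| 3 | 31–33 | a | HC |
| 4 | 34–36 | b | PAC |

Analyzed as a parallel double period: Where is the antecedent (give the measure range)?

measures 25–30

In a double period the four phrases pair into a large antecedent (phrases 1–2, ending half cadence) and a large consequent (phrases 3–4, ending perfect authentic cadence). The antecedent spans mm. 25–30.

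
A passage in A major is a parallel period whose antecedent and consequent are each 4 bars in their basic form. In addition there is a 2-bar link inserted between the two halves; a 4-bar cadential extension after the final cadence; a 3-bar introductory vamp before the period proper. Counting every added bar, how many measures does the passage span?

Basic parallel period: 4 + 4 = 8 bars.
8 (basic form) + 2 (link) + 4 (cadential extension) + 3 (introduction) = 17.

17 measures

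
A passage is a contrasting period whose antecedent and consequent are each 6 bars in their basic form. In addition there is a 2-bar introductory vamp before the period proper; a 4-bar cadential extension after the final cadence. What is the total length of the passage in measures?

Basic contrasting period: 6 + 6 = 12 bars.
12 (basic form) + 2 (introduction) + 4 (cadential extension) = 18.

18 measures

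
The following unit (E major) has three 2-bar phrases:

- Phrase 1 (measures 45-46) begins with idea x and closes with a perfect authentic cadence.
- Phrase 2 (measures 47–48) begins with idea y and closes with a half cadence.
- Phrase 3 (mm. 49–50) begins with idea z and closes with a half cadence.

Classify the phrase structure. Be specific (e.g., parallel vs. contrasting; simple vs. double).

phrase group

The final phrase closes with a half cadence, which is not stronger than the preceding half cadence; the 3 phrases lack an overall antecedent–consequent design and so form a phrase group.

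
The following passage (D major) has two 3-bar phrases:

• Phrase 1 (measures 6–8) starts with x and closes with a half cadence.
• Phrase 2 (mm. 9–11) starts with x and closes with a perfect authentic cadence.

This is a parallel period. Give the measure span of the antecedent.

The phrase ending with the weaker cadence (half cadence) is the antecedent; the one ending more conclusively (perfect authentic cadence) is the consequent. The antecedent is measures 6–8.

measures 6–8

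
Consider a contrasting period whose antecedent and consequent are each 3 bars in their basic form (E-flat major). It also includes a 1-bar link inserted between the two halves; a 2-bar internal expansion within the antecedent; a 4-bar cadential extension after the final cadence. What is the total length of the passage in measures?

Basic contrasting period: 3 + 3 = 6 bars.
6 (basic form) + 1 (link) + 2 (internal expansion) + 4 (cadential extension) = 13.

13 measures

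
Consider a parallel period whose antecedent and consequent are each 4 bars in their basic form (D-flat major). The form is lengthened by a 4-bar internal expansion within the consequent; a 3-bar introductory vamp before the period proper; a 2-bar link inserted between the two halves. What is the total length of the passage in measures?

17 measures

Basic parallel period: 4 + 4 = 8 bars.
8 (basic form) + 4 (internal expansion) + 3 (introduction) + 2 (link) = 17.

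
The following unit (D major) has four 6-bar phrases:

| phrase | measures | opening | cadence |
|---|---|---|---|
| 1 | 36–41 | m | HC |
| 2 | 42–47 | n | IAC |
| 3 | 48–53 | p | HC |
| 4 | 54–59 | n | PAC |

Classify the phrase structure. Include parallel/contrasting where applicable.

Four phrases in two halves: the first half (mm. 36–47) ends with an imperfect authentic cadence, the second (mm. 48–59) with a perfect authentic cadence — a large antecedent–consequent pair, i.e. a double period.
Phrase 3 begins with different material from phrase 1, making it contrasting.

contrasting double period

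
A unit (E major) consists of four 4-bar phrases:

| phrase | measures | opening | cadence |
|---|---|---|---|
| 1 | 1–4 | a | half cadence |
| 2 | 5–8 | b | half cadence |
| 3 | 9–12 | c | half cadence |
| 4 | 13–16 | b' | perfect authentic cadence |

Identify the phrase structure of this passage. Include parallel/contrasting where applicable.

Four phrases in two halves: the first half (mm. 1-8) ends with a half cadence, the second (measures 9-16) with a perfect authentic cadence — a large antecedent–consequent pair, i.e. a double period.
Phrase 3 begins with different material from phrase 1, making it contrasting.

contrasting double period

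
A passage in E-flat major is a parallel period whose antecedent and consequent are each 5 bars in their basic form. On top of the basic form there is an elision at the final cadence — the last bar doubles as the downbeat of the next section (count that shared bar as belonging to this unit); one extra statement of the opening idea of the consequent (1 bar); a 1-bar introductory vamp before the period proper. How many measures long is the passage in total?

12 measures

Basic parallel period: 5 + 5 = 10 bars.
10 (basic form) + 1 (extra statement) + 1 (introduction) = 12.
The elision shares a bar with the next section but does not change this unit's count.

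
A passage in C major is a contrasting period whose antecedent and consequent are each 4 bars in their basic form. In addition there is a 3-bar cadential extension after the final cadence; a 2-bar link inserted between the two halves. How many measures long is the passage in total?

Basic contrasting period: 4 + 4 = 8 bars.
8 (basic form) + 3 (cadential extension) + 2 (link) = 13.

13 measures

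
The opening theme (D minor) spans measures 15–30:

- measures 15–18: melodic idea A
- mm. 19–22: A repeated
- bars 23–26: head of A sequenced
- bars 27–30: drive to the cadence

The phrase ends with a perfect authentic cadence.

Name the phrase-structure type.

sentence

Basic idea (bars 15–18) + its repetition (measures 19–22) form the presentation; fragmentation and cadence (mm. 23–30) form the continuation — the 16-bar whole is a sentence.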